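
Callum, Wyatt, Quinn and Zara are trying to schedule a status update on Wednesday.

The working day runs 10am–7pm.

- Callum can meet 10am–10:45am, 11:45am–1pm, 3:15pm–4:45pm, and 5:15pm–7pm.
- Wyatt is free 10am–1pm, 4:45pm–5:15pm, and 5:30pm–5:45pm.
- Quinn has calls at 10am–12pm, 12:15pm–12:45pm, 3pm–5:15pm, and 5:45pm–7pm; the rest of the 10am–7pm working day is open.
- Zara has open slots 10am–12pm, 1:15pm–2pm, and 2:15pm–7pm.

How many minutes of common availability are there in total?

15 minutes

Quinn free within 10:00–19:00: 12:00–12:15, 12:45–15:00, 17:15–17:45.
Callum ∩ Wyatt: 10:00–10:45, 11:45–13:00, 17:30–17:45.
Callum ∩ Wyatt ∩ Quinn: 12:00–12:15, 12:45–13:00, 17:30–17:45.
Callum ∩ Wyatt ∩ Quinn ∩ Zara: 17:30–17:45.
Total common minutes: 15.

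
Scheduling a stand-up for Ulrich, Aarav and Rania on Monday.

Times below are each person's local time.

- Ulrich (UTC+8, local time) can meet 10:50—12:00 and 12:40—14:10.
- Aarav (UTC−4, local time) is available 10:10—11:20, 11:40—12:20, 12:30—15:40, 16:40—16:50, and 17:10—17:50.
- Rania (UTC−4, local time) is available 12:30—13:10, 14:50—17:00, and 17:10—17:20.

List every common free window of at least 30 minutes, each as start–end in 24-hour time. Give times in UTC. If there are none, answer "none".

none

Ulrich → UTC: 02:50–04:00, 04:40–06:10.
Aarav → UTC: 14:10–15:20, 15:40–16:20, 16:30–19:40, 20:40–20:50, 21:10–21:50.
Rania → UTC: 16:30–17:10, 18:50–21:00, 21:10–21:20.
Ulrich ∩ Aarav: (none).
Ulrich ∩ Aarav ∩ Rania: (none).
Windows ≥ 30 min: (none).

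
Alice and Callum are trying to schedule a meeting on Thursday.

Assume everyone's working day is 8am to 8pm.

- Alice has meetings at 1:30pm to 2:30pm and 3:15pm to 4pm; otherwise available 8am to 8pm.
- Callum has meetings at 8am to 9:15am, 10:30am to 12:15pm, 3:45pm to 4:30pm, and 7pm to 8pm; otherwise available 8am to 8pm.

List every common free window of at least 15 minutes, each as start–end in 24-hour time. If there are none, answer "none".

09:15–10:30, 12:15–13:30, 14:30–15:15, 16:30–19:00

Alice free within 08:00–20:00: 08:00–13:30, 14:30–15:15, 16:00–20:00.
Callum free within 08:00–20:00: 09:15–10:30, 12:15–15:45, 16:30–19:00.
Alice ∩ Callum: 09:15–10:30, 12:15–13:30, 14:30–15:15, 16:30–19:00.
Windows ≥ 15 min: 09:15–10:30, 12:15–13:30, 14:30–15:15, 16:30–19:00.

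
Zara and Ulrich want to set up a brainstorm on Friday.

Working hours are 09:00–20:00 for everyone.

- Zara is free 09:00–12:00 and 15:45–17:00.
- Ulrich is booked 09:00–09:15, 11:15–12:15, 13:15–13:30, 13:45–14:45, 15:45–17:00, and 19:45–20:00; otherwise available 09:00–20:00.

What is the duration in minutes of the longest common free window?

Ulrich free within 09:00–20:00: 09:15–11:15, 12:15–13:15, 13:30–13:45, 14:45–15:45, 17:00–19:45.
Zara ∩ Ulrich: 09:15–11:15.
Single common window of 120 minutes.

120 minutes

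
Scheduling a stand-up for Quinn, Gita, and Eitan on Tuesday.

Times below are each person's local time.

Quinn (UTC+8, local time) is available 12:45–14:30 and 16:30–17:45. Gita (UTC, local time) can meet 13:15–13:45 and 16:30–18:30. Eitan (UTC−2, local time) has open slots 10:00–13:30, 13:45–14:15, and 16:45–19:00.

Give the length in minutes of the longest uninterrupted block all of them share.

0 minutes

Quinn → UTC: 04:45–06:30, 08:30–09:45.
Gita → UTC: 13:15–13:45, 16:30–18:30.
Eitan → UTC: 12:00–15:30, 15:45–16:15, 18:45–21:00.
Quinn ∩ Gita: (none).
Quinn ∩ Gita ∩ Eitan: (none).
No common window.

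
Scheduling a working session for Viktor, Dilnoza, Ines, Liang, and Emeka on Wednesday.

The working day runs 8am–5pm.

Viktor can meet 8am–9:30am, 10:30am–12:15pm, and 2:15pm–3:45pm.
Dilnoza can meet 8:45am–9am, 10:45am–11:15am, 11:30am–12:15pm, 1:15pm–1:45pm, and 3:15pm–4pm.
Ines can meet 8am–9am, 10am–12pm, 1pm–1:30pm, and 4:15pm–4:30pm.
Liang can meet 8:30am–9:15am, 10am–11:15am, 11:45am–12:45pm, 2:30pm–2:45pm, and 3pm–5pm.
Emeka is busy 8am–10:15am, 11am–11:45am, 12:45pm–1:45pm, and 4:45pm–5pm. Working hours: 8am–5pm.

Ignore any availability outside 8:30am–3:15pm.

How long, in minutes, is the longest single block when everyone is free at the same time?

15 minutes

Emeka free within 08:00–17:00: 10:15–11:00, 11:45–12:45, 13:45–16:45.
Viktor ∩ Dilnoza: 08:45–09:00, 10:45–11:15, 11:30–12:15, 15:15–15:45.
Viktor ∩ Dilnoza ∩ Ines: 08:45–09:00, 10:45–11:15, 11:30–12:00.
Viktor ∩ Dilnoza ∩ Ines ∩ Liang: 08:45–09:00, 10:45–11:15, 11:45–12:00.
Viktor ∩ Dilnoza ∩ Ines ∩ Liang ∩ Emeka: 10:45–11:00, 11:45–12:00.
Restricted to 08:30–15:15: 10:45–11:00, 11:45–12:00.
Common window lengths: 15, 15 min; longest is 15.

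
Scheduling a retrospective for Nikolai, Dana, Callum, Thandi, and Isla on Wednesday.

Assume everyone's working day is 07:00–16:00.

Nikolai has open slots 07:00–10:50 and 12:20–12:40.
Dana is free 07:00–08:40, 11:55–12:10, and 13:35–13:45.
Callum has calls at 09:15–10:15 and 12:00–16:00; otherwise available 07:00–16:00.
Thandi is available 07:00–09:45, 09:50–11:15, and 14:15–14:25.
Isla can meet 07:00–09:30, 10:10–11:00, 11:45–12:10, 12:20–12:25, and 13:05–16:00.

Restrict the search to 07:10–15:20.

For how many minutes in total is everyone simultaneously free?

Callum free within 07:00–16:00: 07:00–09:15, 10:15–12:00.
Nikolai ∩ Dana: 07:00–08:40.
Nikolai ∩ Dana ∩ Callum: 07:00–08:40.
Nikolai ∩ Dana ∩ Callum ∩ Thandi: 07:00–08:40.
Nikolai ∩ Dana ∩ Callum ∩ Thandi ∩ Isla: 07:00–08:40.
Restricted to 07:10–15:20: 07:10–08:40.
Total common minutes: 90.

90 minutes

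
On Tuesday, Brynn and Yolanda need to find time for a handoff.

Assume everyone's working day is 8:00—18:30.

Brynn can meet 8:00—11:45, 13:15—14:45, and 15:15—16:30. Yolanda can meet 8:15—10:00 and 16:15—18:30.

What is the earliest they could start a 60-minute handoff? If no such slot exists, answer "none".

08:15

Brynn ∩ Yolanda: 08:15–10:00, 16:15–16:30.
Windows ≥ 60 min: 08:15–10:00.
Earliest such window starts at 08:15.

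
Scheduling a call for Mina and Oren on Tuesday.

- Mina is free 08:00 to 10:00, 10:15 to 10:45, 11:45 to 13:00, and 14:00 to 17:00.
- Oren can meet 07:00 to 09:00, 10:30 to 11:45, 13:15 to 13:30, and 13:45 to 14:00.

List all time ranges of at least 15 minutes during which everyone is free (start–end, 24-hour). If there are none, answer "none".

Mina ∩ Oren: 08:00–09:00, 10:30–10:45.
Windows ≥ 15 min: 08:00–09:00, 10:30–10:45.

08:00–09:00, 10:30–10:45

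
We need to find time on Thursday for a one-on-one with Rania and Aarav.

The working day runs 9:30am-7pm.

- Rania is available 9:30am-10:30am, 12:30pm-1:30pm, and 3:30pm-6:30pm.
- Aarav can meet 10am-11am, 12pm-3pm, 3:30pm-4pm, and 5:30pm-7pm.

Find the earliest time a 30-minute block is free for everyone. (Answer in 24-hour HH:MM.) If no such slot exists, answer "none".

Rania ∩ Aarav: 10:00–10:30, 12:30–13:30, 15:30–16:00, 17:30–18:30.
Windows ≥ 30 min: 10:00–10:30, 12:30–13:30, 15:30–16:00, 17:30–18:30.
Earliest such window starts at 10:00.

10:00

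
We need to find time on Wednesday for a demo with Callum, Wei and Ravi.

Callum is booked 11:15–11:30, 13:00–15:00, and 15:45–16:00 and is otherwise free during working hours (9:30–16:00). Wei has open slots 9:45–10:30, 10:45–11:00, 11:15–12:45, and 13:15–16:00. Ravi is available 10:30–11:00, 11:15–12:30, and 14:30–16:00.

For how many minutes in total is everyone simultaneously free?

120 minutes

Callum free within 09:30–16:00: 09:30–11:15, 11:30–13:00, 15:00–15:45.
Callum ∩ Wei: 09:45–10:30, 10:45–11:00, 11:30–12:45, 15:00–15:45.
Callum ∩ Wei ∩ Ravi: 10:45–11:00, 11:30–12:30, 15:00–15:45.
Total common minutes: 15 + 60 + 45 = 120.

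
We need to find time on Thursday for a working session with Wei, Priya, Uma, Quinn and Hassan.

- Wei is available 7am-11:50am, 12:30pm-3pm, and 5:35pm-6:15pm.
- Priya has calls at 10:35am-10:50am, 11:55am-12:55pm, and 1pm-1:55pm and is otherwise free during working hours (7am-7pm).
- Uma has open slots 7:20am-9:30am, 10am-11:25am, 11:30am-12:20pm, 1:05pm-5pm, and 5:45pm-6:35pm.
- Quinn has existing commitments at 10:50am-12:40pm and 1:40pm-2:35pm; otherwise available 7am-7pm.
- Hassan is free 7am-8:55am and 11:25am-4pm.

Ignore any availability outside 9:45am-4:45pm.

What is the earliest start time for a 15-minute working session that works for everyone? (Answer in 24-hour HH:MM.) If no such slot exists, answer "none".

14:35

Priya free within 07:00–19:00: 07:00–10:35, 10:50–11:55, 12:55–13:00, 13:55–19:00.
Quinn free within 07:00–19:00: 07:00–10:50, 12:40–13:40, 14:35–19:00.
Wei ∩ Priya: 07:00–10:35, 10:50–11:50, 12:55–13:00, 13:55–15:00, 17:35–18:15.
Wei ∩ Priya ∩ Uma: 07:20–09:30, 10:00–10:35, 10:50–11:25, 11:30–11:50, 13:55–15:00, 17:45–18:15.
Wei ∩ Priya ∩ Uma ∩ Quinn: 07:20–09:30, 10:00–10:35, 14:35–15:00, 17:45–18:15.
Wei ∩ Priya ∩ Uma ∩ Quinn ∩ Hassan: 07:20–08:55, 14:35–15:00.
Restricted to 09:45–16:45: 14:35–15:00.
Windows ≥ 15 min: 14:35–15:00.
Earliest such window starts at 14:35.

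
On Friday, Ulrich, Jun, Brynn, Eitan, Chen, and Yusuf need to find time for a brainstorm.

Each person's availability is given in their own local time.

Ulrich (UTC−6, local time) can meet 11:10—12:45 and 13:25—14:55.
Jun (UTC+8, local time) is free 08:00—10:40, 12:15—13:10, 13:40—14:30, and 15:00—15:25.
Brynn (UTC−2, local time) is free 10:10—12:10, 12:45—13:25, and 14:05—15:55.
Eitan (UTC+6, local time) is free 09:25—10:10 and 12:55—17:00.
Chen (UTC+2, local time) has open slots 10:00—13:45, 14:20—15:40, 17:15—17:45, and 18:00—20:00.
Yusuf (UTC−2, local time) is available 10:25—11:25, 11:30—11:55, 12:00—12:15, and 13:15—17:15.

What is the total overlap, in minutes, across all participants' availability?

0 minutes

Ulrich → UTC: 17:10–18:45, 19:25–20:55.
Jun → UTC: 00:00–02:40, 04:15–05:10, 05:40–06:30, 07:00–07:25.
Brynn → UTC: 12:10–14:10, 14:45–15:25, 16:05–17:55.
Eitan → UTC: 03:25–04:10, 06:55–11:00.
Chen → UTC: 08:00–11:45, 12:20–13:40, 15:15–15:45, 16:00–18:00.
Yusuf → UTC: 12:25–13:25, 13:30–13:55, 14:00–14:15, 15:15–19:15.
Ulrich ∩ Jun: (none).
Ulrich ∩ Jun ∩ Brynn: (none).
Ulrich ∩ Jun ∩ Brynn ∩ Eitan: (none).
Ulrich ∩ Jun ∩ Brynn ∩ Eitan ∩ Chen: (none).
Ulrich ∩ Jun ∩ Brynn ∩ Eitan ∩ Chen ∩ Yusuf: (none).
Total common minutes: 0.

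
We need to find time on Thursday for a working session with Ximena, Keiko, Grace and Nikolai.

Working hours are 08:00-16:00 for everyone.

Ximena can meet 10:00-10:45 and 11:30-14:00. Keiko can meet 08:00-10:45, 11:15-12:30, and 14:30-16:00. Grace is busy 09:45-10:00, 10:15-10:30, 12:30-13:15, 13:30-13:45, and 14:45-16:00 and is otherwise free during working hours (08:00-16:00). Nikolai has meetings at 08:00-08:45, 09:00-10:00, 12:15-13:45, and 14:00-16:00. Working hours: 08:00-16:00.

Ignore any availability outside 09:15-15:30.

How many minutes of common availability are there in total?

75 minutes

Grace free within 08:00–16:00: 08:00–09:45, 10:00–10:15, 10:30–12:30, 13:15–13:30, 13:45–14:45.
Nikolai free within 08:00–16:00: 08:45–09:00, 10:00–12:15, 13:45–14:00.
Ximena ∩ Keiko: 10:00–10:45, 11:30–12:30.
Ximena ∩ Keiko ∩ Grace: 10:00–10:15, 10:30–10:45, 11:30–12:30.
Ximena ∩ Keiko ∩ Grace ∩ Nikolai: 10:00–10:15, 10:30–10:45, 11:30–12:15.
Restricted to 09:15–15:30: 10:00–10:15, 10:30–10:45, 11:30–12:15.
Total common minutes: 15 + 15 + 45 = 75.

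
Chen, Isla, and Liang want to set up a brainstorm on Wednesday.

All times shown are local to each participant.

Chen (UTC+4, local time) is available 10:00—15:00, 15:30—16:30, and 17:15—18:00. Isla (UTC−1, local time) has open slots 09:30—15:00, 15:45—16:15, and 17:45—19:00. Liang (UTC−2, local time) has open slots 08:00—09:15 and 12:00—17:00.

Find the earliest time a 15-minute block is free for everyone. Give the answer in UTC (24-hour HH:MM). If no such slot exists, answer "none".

10:30

Chen → UTC: 06:00–11:00, 11:30–12:30, 13:15–14:00.
Isla → UTC: 10:30–16:00, 16:45–17:15, 18:45–20:00.
Liang → UTC: 10:00–11:15, 14:00–19:00.
Chen ∩ Isla: 10:30–11:00, 11:30–12:30, 13:15–14:00.
Chen ∩ Isla ∩ Liang: 10:30–11:00.
Windows ≥ 15 min: 10:30–11:00.
Earliest such window starts at 10:30.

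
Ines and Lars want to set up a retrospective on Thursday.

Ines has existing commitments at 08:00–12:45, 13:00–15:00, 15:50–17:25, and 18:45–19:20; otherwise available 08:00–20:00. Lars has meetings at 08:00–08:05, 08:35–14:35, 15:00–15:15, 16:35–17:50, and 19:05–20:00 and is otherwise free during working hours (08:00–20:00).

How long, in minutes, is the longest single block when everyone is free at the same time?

Ines free within 08:00–20:00: 12:45–13:00, 15:00–15:50, 17:25–18:45, 19:20–20:00.
Lars free within 08:00–20:00: 08:05–08:35, 14:35–15:00, 15:15–16:35, 17:50–19:05.
Ines ∩ Lars: 15:15–15:50, 17:50–18:45.
Common window lengths: 35, 55 min; longest is 55.

55 minutes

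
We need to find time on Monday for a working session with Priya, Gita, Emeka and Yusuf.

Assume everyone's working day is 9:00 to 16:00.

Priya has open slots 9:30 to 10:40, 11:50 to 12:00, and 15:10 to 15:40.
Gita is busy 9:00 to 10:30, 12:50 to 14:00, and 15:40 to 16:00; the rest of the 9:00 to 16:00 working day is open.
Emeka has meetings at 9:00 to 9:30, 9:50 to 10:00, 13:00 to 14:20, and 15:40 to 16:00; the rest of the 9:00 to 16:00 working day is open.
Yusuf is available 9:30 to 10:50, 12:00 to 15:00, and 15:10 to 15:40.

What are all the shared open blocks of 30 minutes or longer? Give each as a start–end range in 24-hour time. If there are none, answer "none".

Gita free within 09:00–16:00: 10:30–12:50, 14:00–15:40.
Emeka free within 09:00–16:00: 09:30–09:50, 10:00–13:00, 14:20–15:40.
Priya ∩ Gita: 10:30–10:40, 11:50–12:00, 15:10–15:40.
Priya ∩ Gita ∩ Emeka: 10:30–10:40, 11:50–12:00, 15:10–15:40.
Priya ∩ Gita ∩ Emeka ∩ Yusuf: 10:30–10:40, 15:10–15:40.
Windows ≥ 30 min: 15:10–15:40.

15:10–15:40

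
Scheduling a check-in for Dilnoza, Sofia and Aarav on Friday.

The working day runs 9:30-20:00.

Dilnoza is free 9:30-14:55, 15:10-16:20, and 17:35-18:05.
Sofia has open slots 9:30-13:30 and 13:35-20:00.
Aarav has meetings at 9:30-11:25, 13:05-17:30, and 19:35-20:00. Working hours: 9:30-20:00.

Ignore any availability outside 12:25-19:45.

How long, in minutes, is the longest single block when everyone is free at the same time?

40 minutes

Aarav free within 09:30–20:00: 11:25–13:05, 17:30–19:35.
Dilnoza ∩ Sofia: 09:30–13:30, 13:35–14:55, 15:10–16:20, 17:35–18:05.
Dilnoza ∩ Sofia ∩ Aarav: 11:25–13:05, 17:35–18:05.
Restricted to 12:25–19:45: 12:25–13:05, 17:35–18:05.
Common window lengths: 40, 30 min; longest is 40.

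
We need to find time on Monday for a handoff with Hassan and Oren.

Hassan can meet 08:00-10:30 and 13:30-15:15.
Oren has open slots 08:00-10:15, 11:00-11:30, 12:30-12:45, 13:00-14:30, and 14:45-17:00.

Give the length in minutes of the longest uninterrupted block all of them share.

Hassan ∩ Oren: 08:00–10:15, 13:30–14:30, 14:45–15:15.
Common window lengths: 135, 60, 30 min; longest is 135.

135 minutes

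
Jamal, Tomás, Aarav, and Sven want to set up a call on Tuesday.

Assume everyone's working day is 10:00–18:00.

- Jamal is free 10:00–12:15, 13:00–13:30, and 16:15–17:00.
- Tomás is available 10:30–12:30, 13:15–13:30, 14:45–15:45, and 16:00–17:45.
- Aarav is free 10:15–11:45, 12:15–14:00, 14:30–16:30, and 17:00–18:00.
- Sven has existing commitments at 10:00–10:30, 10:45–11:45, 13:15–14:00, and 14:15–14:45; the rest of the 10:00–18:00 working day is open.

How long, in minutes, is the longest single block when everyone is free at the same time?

15 minutes

Sven free within 10:00–18:00: 10:30–10:45, 11:45–13:15, 14:00–14:15, 14:45–18:00.
Jamal ∩ Tomás: 10:30–12:15, 13:15–13:30, 16:15–17:00.
Jamal ∩ Tomás ∩ Aarav: 10:30–11:45, 13:15–13:30, 16:15–16:30.
Jamal ∩ Tomás ∩ Aarav ∩ Sven: 10:30–10:45, 16:15–16:30.
Common window lengths: 15, 15 min; longest is 15.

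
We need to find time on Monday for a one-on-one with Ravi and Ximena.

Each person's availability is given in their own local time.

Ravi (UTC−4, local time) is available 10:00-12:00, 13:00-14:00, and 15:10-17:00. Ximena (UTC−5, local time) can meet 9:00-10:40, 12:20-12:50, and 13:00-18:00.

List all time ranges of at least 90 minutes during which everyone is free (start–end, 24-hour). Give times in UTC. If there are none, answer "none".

14:00–15:40, 19:10–21:00

Ravi → UTC: 14:00–16:00, 17:00–18:00, 19:10–21:00.
Ximena → UTC: 14:00–15:40, 17:20–17:50, 18:00–23:00.
Ravi ∩ Ximena: 14:00–15:40, 17:20–17:50, 19:10–21:00.
Windows ≥ 90 min: 14:00–15:40, 19:10–21:00.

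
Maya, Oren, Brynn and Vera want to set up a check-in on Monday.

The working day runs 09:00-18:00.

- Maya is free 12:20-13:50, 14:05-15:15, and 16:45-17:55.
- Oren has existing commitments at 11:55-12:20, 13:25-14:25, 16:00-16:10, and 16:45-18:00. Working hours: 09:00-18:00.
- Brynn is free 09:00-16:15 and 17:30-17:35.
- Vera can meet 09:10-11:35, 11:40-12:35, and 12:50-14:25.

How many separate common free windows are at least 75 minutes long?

0

Oren free within 09:00–18:00: 09:00–11:55, 12:20–13:25, 14:25–16:00, 16:10–16:45.
Maya ∩ Oren: 12:20–13:25, 14:25–15:15.
Maya ∩ Oren ∩ Brynn: 12:20–13:25, 14:25–15:15.
Maya ∩ Oren ∩ Brynn ∩ Vera: 12:20–12:35, 12:50–13:25.
Windows ≥ 75 min: (none).
That's 0 windows.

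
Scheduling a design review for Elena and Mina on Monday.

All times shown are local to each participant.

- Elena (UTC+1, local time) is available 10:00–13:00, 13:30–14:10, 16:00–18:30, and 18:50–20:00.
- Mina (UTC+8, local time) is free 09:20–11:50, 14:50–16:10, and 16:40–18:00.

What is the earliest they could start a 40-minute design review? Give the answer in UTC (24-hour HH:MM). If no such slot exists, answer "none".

Elena → UTC: 09:00–12:00, 12:30–13:10, 15:00–17:30, 17:50–19:00.
Mina → UTC: 01:20–03:50, 06:50–08:10, 08:40–10:00.
Elena ∩ Mina: 09:00–10:00.
Windows ≥ 40 min: 09:00–10:00.
Earliest such window starts at 09:00.

09:00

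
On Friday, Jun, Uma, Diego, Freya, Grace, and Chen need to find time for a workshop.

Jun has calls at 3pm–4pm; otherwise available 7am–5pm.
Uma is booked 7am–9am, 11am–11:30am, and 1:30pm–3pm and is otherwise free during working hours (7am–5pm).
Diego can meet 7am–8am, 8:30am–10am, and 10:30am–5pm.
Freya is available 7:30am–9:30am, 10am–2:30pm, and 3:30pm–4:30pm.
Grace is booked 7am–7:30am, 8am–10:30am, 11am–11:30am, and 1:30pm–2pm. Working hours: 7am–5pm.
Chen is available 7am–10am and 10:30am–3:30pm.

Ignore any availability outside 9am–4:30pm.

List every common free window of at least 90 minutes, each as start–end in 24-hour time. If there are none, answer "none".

Jun free within 07:00–17:00: 07:00–15:00, 16:00–17:00.
Uma free within 07:00–17:00: 09:00–11:00, 11:30–13:30, 15:00–17:00.
Grace free within 07:00–17:00: 07:30–08:00, 10:30–11:00, 11:30–13:30, 14:00–17:00.
Jun ∩ Uma: 09:00–11:00, 11:30–13:30, 16:00–17:00.
Jun ∩ Uma ∩ Diego: 09:00–10:00, 10:30–11:00, 11:30–13:30, 16:00–17:00.
Jun ∩ Uma ∩ Diego ∩ Freya: 09:00–09:30, 10:30–11:00, 11:30–13:30, 16:00–16:30.
Jun ∩ Uma ∩ Diego ∩ Freya ∩ Grace: 10:30–11:00, 11:30–13:30, 16:00–16:30.
Jun ∩ Uma ∩ Diego ∩ Freya ∩ Grace ∩ Chen: 10:30–11:00, 11:30–13:30.
Restricted to 09:00–16:30: 10:30–11:00, 11:30–13:30.
Windows ≥ 90 min: 11:30–13:30.

11:30–13:30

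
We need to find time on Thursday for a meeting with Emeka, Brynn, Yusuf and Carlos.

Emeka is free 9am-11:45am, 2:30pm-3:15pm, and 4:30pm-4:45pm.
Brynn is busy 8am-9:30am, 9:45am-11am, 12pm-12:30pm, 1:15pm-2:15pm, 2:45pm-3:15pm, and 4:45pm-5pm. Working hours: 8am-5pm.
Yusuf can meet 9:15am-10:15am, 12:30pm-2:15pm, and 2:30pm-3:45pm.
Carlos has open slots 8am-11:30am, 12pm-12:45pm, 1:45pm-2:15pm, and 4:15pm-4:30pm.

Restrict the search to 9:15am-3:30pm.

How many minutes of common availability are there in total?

15 minutes

Brynn free within 08:00–17:00: 09:30–09:45, 11:00–12:00, 12:30–13:15, 14:15–14:45, 15:15–16:45.
Emeka ∩ Brynn: 09:30–09:45, 11:00–11:45, 14:30–14:45, 16:30–16:45.
Emeka ∩ Brynn ∩ Yusuf: 09:30–09:45, 14:30–14:45.
Emeka ∩ Brynn ∩ Yusuf ∩ Carlos: 09:30–09:45.
Restricted to 09:15–15:30: 09:30–09:45.
Total common minutes: 15.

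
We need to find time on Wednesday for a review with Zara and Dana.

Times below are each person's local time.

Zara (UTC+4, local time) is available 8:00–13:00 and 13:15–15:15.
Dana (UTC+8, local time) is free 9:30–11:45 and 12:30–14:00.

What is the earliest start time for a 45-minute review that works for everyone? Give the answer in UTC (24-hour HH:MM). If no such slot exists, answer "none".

04:30

Zara → UTC: 04:00–09:00, 09:15–11:15.
Dana → UTC: 01:30–03:45, 04:30–06:00.
Zara ∩ Dana: 04:30–06:00.
Windows ≥ 45 min: 04:30–06:00.
Earliest such window starts at 04:30.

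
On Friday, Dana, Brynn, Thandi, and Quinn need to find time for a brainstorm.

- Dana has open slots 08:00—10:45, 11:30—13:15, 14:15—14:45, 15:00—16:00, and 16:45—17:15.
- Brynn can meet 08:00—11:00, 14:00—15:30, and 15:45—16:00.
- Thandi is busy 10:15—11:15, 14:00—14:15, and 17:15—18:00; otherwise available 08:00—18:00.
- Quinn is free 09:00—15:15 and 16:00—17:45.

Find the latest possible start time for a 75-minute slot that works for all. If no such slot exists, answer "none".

09:00

Thandi free within 08:00–18:00: 08:00–10:15, 11:15–14:00, 14:15–17:15.
Dana ∩ Brynn: 08:00–10:45, 14:15–14:45, 15:00–15:30, 15:45–16:00.
Dana ∩ Brynn ∩ Thandi: 08:00–10:15, 14:15–14:45, 15:00–15:30, 15:45–16:00.
Dana ∩ Brynn ∩ Thandi ∩ Quinn: 09:00–10:15, 14:15–14:45, 15:00–15:15.
Windows ≥ 75 min: 09:00–10:15.
Latest start in the last window 09:00–10:15 is 10:15 − 75 min = 09:00.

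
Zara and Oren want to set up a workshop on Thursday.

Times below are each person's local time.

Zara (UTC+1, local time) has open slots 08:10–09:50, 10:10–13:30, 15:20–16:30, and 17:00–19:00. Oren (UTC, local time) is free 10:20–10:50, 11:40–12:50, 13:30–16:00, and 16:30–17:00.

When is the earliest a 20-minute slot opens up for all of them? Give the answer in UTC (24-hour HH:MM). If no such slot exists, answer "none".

Zara → UTC: 07:10–08:50, 09:10–12:30, 14:20–15:30, 16:00–18:00.
Oren → UTC: 10:20–10:50, 11:40–12:50, 13:30–16:00, 16:30–17:00.
Zara ∩ Oren: 10:20–10:50, 11:40–12:30, 14:20–15:30, 16:30–17:00.
Windows ≥ 20 min: 10:20–10:50, 11:40–12:30, 14:20–15:30, 16:30–17:00.
Earliest such window starts at 10:20.

10:20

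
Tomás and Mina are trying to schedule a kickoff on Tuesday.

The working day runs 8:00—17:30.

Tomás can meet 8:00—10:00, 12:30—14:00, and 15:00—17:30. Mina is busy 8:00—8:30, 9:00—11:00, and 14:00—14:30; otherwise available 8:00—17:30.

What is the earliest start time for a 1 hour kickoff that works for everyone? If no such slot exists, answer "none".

12:30

Mina free within 08:00–17:30: 08:30–09:00, 11:00–14:00, 14:30–17:30.
Tomás ∩ Mina: 08:30–09:00, 12:30–14:00, 15:00–17:30.
Windows ≥ 60 min: 12:30–14:00, 15:00–17:30.
Earliest such window starts at 12:30.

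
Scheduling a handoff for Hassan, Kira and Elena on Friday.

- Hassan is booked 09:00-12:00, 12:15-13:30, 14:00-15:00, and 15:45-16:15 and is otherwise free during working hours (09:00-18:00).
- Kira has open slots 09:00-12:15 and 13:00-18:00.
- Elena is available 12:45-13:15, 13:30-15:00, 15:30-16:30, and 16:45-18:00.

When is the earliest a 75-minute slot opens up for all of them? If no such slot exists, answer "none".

Hassan free within 09:00–18:00: 12:00–12:15, 13:30–14:00, 15:00–15:45, 16:15–18:00.
Hassan ∩ Kira: 12:00–12:15, 13:30–14:00, 15:00–15:45, 16:15–18:00.
Hassan ∩ Kira ∩ Elena: 13:30–14:00, 15:30–15:45, 16:15–16:30, 16:45–18:00.
Windows ≥ 75 min: 16:45–18:00.
Earliest such window starts at 16:45.

16:45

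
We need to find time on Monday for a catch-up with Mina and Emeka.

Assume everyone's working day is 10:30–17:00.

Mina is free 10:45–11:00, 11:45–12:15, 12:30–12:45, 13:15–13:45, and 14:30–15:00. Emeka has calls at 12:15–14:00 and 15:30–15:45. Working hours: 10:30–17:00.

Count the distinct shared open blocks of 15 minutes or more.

Emeka free within 10:30–17:00: 10:30–12:15, 14:00–15:30, 15:45–17:00.
Mina ∩ Emeka: 10:45–11:00, 11:45–12:15, 14:30–15:00.
Windows ≥ 15 min: 10:45–11:00, 11:45–12:15, 14:30–15:00.
That's 3 windows.

3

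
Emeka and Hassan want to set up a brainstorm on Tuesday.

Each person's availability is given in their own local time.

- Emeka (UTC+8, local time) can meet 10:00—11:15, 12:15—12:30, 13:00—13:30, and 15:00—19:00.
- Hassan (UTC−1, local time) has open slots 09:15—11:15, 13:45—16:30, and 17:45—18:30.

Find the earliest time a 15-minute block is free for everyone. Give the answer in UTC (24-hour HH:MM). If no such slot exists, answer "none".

10:15

Emeka → UTC: 02:00–03:15, 04:15–04:30, 05:00–05:30, 07:00–11:00.
Hassan → UTC: 10:15–12:15, 14:45–17:30, 18:45–19:30.
Emeka ∩ Hassan: 10:15–11:00.
Windows ≥ 15 min: 10:15–11:00.
Earliest such window starts at 10:15.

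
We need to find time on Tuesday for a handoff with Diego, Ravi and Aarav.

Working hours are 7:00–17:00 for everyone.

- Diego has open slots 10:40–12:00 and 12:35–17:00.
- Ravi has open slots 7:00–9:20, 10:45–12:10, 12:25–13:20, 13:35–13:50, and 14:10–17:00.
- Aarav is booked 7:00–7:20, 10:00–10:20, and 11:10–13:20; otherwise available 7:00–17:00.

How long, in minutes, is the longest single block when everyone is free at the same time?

Aarav free within 07:00–17:00: 07:20–10:00, 10:20–11:10, 13:20–17:00.
Diego ∩ Ravi: 10:45–12:00, 12:35–13:20, 13:35–13:50, 14:10–17:00.
Diego ∩ Ravi ∩ Aarav: 10:45–11:10, 13:35–13:50, 14:10–17:00.
Common window lengths: 25, 15, 170 min; longest is 170.

170 minutes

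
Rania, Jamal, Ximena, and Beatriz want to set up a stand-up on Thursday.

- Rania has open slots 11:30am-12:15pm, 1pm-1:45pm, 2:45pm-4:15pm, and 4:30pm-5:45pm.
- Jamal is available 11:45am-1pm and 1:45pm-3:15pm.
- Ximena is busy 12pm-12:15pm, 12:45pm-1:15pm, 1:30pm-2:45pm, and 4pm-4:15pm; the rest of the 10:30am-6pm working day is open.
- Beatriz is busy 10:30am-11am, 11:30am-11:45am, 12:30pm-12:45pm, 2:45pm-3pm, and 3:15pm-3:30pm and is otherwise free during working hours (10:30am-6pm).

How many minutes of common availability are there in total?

30 minutes

Ximena free within 10:30–18:00: 10:30–12:00, 12:15–12:45, 13:15–13:30, 14:45–16:00, 16:15–18:00.
Beatriz free within 10:30–18:00: 11:00–11:30, 11:45–12:30, 12:45–14:45, 15:00–15:15, 15:30–18:00.
Rania ∩ Jamal: 11:45–12:15, 14:45–15:15.
Rania ∩ Jamal ∩ Ximena: 11:45–12:00, 14:45–15:15.
Rania ∩ Jamal ∩ Ximena ∩ Beatriz: 11:45–12:00, 15:00–15:15.
Total common minutes: 15 + 15 = 30.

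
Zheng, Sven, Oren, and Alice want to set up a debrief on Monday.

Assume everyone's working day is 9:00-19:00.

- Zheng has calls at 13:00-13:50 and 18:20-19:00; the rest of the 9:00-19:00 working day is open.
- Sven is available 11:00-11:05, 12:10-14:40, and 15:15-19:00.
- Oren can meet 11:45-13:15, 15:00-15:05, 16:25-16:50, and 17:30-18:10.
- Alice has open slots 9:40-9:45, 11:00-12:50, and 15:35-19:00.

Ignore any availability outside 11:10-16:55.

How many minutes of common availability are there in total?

65 minutes

Zheng free within 09:00–19:00: 09:00–13:00, 13:50–18:20.
Zheng ∩ Sven: 11:00–11:05, 12:10–13:00, 13:50–14:40, 15:15–18:20.
Zheng ∩ Sven ∩ Oren: 12:10–13:00, 16:25–16:50, 17:30–18:10.
Zheng ∩ Sven ∩ Oren ∩ Alice: 12:10–12:50, 16:25–16:50, 17:30–18:10.
Restricted to 11:10–16:55: 12:10–12:50, 16:25–16:50.
Total common minutes: 40 + 25 = 65.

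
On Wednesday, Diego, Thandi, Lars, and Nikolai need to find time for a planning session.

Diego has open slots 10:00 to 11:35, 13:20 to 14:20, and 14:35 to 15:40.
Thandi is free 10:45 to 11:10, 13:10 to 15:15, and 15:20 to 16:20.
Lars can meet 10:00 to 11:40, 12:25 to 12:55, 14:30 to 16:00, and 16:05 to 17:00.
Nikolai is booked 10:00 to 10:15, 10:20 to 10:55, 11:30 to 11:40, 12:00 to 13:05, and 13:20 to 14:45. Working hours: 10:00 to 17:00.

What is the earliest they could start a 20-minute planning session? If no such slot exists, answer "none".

Nikolai free within 10:00–17:00: 10:15–10:20, 10:55–11:30, 11:40–12:00, 13:05–13:20, 14:45–17:00.
Diego ∩ Thandi: 10:45–11:10, 13:20–14:20, 14:35–15:15, 15:20–15:40.
Diego ∩ Thandi ∩ Lars: 10:45–11:10, 14:35–15:15, 15:20–15:40.
Diego ∩ Thandi ∩ Lars ∩ Nikolai: 10:55–11:10, 14:45–15:15, 15:20–15:40.
Windows ≥ 20 min: 14:45–15:15, 15:20–15:40.
Earliest such window starts at 14:45.

14:45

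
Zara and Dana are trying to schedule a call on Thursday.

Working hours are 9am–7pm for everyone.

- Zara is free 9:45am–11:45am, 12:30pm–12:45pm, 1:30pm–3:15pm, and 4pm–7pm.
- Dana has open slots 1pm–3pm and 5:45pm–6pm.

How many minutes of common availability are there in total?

Zara ∩ Dana: 13:30–15:00, 17:45–18:00.
Total common minutes: 90 + 15 = 105.

105 minutes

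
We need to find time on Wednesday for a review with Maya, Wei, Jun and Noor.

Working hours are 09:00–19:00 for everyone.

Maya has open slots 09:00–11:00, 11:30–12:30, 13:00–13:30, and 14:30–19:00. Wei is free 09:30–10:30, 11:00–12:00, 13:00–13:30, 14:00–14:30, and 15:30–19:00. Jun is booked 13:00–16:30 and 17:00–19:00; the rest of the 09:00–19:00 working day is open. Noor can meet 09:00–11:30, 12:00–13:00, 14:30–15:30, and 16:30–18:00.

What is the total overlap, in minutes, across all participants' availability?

90 minutes

Jun free within 09:00–19:00: 09:00–13:00, 16:30–17:00.
Maya ∩ Wei: 09:30–10:30, 11:30–12:00, 13:00–13:30, 15:30–19:00.
Maya ∩ Wei ∩ Jun: 09:30–10:30, 11:30–12:00, 16:30–17:00.
Maya ∩ Wei ∩ Jun ∩ Noor: 09:30–10:30, 16:30–17:00.
Total common minutes: 60 + 30 = 90.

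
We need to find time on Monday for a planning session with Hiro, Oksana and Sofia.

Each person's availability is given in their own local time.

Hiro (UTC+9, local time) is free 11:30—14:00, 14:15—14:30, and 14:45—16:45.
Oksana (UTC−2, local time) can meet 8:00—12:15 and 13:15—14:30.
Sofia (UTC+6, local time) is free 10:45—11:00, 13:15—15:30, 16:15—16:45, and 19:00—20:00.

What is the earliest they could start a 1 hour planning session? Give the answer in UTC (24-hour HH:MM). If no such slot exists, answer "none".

none

Hiro → UTC: 02:30–05:00, 05:15–05:30, 05:45–07:45.
Oksana → UTC: 10:00–14:15, 15:15–16:30.
Sofia → UTC: 04:45–05:00, 07:15–09:30, 10:15–10:45, 13:00–14:00.
Hiro ∩ Oksana: (none).
Hiro ∩ Oksana ∩ Sofia: (none).
Windows ≥ 60 min: (none).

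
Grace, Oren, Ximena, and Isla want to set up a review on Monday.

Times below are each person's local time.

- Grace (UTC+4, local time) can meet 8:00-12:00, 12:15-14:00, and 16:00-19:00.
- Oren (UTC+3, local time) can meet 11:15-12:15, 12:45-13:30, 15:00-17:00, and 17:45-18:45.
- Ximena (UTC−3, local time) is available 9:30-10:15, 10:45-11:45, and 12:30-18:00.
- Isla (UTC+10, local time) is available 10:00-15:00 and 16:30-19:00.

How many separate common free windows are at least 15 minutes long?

0

Grace → UTC: 04:00–08:00, 08:15–10:00, 12:00–15:00.
Oren → UTC: 08:15–09:15, 09:45–10:30, 12:00–14:00, 14:45–15:45.
Ximena → UTC: 12:30–13:15, 13:45–14:45, 15:30–21:00.
Isla → UTC: 00:00–05:00, 06:30–09:00.
Grace ∩ Oren: 08:15–09:15, 09:45–10:00, 12:00–14:00, 14:45–15:00.
Grace ∩ Oren ∩ Ximena: 12:30–13:15, 13:45–14:00.
Grace ∩ Oren ∩ Ximena ∩ Isla: (none).
Windows ≥ 15 min: (none).
That's 0 windows.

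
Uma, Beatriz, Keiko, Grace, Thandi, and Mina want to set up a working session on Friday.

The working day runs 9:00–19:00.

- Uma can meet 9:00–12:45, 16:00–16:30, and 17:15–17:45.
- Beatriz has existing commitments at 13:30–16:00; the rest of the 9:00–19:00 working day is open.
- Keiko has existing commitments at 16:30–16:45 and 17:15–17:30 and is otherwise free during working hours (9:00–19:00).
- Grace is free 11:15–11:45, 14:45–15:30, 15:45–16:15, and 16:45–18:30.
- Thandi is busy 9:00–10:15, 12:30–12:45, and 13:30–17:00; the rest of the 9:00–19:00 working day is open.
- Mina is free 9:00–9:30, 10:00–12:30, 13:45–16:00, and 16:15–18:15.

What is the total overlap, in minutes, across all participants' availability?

45 minutes

Beatriz free within 09:00–19:00: 09:00–13:30, 16:00–19:00.
Keiko free within 09:00–19:00: 09:00–16:30, 16:45–17:15, 17:30–19:00.
Thandi free within 09:00–19:00: 10:15–12:30, 12:45–13:30, 17:00–19:00.
Uma ∩ Beatriz: 09:00–12:45, 16:00–16:30, 17:15–17:45.
Uma ∩ Beatriz ∩ Keiko: 09:00–12:45, 16:00–16:30, 17:30–17:45.
Uma ∩ Beatriz ∩ Keiko ∩ Grace: 11:15–11:45, 16:00–16:15, 17:30–17:45.
Uma ∩ Beatriz ∩ Keiko ∩ Grace ∩ Thandi: 11:15–11:45, 17:30–17:45.
Uma ∩ Beatriz ∩ Keiko ∩ Grace ∩ Thandi ∩ Mina: 11:15–11:45, 17:30–17:45.
Total common minutes: 30 + 15 = 45.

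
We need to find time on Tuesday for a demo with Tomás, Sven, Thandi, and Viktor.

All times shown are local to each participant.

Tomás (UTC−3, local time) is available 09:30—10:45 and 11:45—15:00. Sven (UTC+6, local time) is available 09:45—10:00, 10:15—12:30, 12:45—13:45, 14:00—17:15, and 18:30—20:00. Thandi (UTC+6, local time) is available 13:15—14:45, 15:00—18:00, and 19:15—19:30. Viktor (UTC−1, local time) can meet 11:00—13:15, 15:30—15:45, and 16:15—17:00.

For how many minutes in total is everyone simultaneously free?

Tomás → UTC: 12:30–13:45, 14:45–18:00.
Sven → UTC: 03:45–04:00, 04:15–06:30, 06:45–07:45, 08:00–11:15, 12:30–14:00.
Thandi → UTC: 07:15–08:45, 09:00–12:00, 13:15–13:30.
Viktor → UTC: 12:00–14:15, 16:30–16:45, 17:15–18:00.
Tomás ∩ Sven: 12:30–13:45.
Tomás ∩ Sven ∩ Thandi: 13:15–13:30.
Tomás ∩ Sven ∩ Thandi ∩ Viktor: 13:15–13:30.
Total common minutes: 15.

15 minutes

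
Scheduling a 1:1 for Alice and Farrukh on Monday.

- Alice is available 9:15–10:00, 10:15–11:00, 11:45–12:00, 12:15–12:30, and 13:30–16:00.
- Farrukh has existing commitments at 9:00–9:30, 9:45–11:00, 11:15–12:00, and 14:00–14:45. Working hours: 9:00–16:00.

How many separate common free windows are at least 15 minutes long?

4

Farrukh free within 09:00–16:00: 09:30–09:45, 11:00–11:15, 12:00–14:00, 14:45–16:00.
Alice ∩ Farrukh: 09:30–09:45, 12:15–12:30, 13:30–14:00, 14:45–16:00.
Windows ≥ 15 min: 09:30–09:45, 12:15–12:30, 13:30–14:00, 14:45–16:00.
That's 4 windows.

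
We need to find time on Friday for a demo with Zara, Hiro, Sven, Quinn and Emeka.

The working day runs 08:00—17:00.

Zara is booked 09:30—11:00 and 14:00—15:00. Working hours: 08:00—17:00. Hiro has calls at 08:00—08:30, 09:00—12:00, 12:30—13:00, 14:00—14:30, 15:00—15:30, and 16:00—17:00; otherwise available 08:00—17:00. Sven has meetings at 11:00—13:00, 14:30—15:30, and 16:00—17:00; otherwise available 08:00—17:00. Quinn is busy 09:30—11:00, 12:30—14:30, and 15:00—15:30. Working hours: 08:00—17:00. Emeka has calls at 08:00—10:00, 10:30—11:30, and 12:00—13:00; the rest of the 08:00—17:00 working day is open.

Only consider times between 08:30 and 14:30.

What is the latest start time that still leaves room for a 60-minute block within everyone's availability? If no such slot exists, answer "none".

Zara free within 08:00–17:00: 08:00–09:30, 11:00–14:00, 15:00–17:00.
Hiro free within 08:00–17:00: 08:30–09:00, 12:00–12:30, 13:00–14:00, 14:30–15:00, 15:30–16:00.
Sven free within 08:00–17:00: 08:00–11:00, 13:00–14:30, 15:30–16:00.
Quinn free within 08:00–17:00: 08:00–09:30, 11:00–12:30, 14:30–15:00, 15:30–17:00.
Emeka free within 08:00–17:00: 10:00–10:30, 11:30–12:00, 13:00–17:00.
Zara ∩ Hiro: 08:30–09:00, 12:00–12:30, 13:00–14:00, 15:30–16:00.
Zara ∩ Hiro ∩ Sven: 08:30–09:00, 13:00–14:00, 15:30–16:00.
Zara ∩ Hiro ∩ Sven ∩ Quinn: 08:30–09:00, 15:30–16:00.
Zara ∩ Hiro ∩ Sven ∩ Quinn ∩ Emeka: 15:30–16:00.
Restricted to 08:30–14:30: (none).
Windows ≥ 60 min: (none).

none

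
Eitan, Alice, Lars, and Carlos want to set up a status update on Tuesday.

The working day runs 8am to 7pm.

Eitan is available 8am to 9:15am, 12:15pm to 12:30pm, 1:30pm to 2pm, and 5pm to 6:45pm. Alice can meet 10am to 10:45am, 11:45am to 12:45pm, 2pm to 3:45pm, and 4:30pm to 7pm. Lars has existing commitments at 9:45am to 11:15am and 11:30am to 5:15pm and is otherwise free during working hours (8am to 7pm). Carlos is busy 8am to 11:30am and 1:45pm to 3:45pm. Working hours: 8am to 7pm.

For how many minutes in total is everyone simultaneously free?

90 minutes

Lars free within 08:00–19:00: 08:00–09:45, 11:15–11:30, 17:15–19:00.
Carlos free within 08:00–19:00: 11:30–13:45, 15:45–19:00.
Eitan ∩ Alice: 12:15–12:30, 17:00–18:45.
Eitan ∩ Alice ∩ Lars: 17:15–18:45.
Eitan ∩ Alice ∩ Lars ∩ Carlos: 17:15–18:45.
Total common minutes: 90.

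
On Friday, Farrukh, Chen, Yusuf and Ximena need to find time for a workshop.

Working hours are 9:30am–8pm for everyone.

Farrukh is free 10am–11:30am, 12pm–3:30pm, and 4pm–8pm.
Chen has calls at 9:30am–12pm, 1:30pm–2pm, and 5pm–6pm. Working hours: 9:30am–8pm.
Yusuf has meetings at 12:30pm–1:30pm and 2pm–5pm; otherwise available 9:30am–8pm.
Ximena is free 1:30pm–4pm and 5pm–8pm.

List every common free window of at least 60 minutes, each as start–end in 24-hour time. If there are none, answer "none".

Chen free within 09:30–20:00: 12:00–13:30, 14:00–17:00, 18:00–20:00.
Yusuf free within 09:30–20:00: 09:30–12:30, 13:30–14:00, 17:00–20:00.
Farrukh ∩ Chen: 12:00–13:30, 14:00–15:30, 16:00–17:00, 18:00–20:00.
Farrukh ∩ Chen ∩ Yusuf: 12:00–12:30, 18:00–20:00.
Farrukh ∩ Chen ∩ Yusuf ∩ Ximena: 18:00–20:00.
Windows ≥ 60 min: 18:00–20:00.

18:00–20:00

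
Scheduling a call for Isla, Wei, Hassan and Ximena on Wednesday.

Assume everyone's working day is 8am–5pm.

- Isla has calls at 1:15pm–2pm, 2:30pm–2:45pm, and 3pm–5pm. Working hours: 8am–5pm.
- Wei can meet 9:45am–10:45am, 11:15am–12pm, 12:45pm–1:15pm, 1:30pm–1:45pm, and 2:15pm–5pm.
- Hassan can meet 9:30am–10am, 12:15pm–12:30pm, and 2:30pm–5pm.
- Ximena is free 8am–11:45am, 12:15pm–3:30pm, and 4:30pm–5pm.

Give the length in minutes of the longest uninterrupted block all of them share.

15 minutes

Isla free within 08:00–17:00: 08:00–13:15, 14:00–14:30, 14:45–15:00.
Isla ∩ Wei: 09:45–10:45, 11:15–12:00, 12:45–13:15, 14:15–14:30, 14:45–15:00.
Isla ∩ Wei ∩ Hassan: 09:45–10:00, 14:45–15:00.
Isla ∩ Wei ∩ Hassan ∩ Ximena: 09:45–10:00, 14:45–15:00.
Common window lengths: 15, 15 min; longest is 15.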